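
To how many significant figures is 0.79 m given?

0.79: leading zeros are not significant.

2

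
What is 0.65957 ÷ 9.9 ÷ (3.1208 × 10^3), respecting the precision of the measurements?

0.65957 ÷ 9.9 ÷ (3.1208 × 10^3) = 0.0000213481262251…
Multiplication/division keeps the fewest significant figures: 0.65957 → 5 s.f., 9.9 → 2 s.f., 3.1208 × 10^3 → 5 s.f.; limit is 2.
Rounded to 2 significant figures: 2.1 × 10^-5.

2.1 × 10^-5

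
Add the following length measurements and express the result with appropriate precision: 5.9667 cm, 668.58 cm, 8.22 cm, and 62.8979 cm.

7.4566 × 10^2 cm

5.9667 cm + 668.58 cm + 8.22 cm + 62.8979 cm = 745.6646 cm.
Addition/subtraction keeps the fewest decimal places: 5.9667 → 4 decimal places, 668.58 → 2 decimal places, 8.22 → 2 decimal places, 62.8979 → 4 decimal places; limit is 2.
Rounded to 2 decimal places: 7.4566 × 10^2 cm.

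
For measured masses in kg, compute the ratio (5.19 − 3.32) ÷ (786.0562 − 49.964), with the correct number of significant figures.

5.19 − 3.32 = 1.87, limited to 2 d.p. → 3 s.f.; 786.0562 − 49.964 = 736.0922, limited to 3 d.p. → 6 s.f.
Carrying full precision, 1.87 ÷ 736.0922 = 0.0025404426239…; keep min(3, 6) = 3 s.f.
Rounded to 3 significant figures: 0.00254.

0.00254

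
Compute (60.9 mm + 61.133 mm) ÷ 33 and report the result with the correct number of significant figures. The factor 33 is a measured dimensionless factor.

60.9 mm + 61.133 mm = 122.033 mm; the sum is limited to 1 decimal place (4 s.f.).
Carrying full precision, 122.033 ÷ 33 = 3.69796969697… mm; 33 has 2 s.f., so the result keeps min(4, 2) = 2 s.f.
Rounded to 2 significant figures: 3.7 mm.

3.7 mm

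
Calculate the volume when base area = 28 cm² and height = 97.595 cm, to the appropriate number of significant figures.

volume = 28 cm² × 97.595 cm = 2732.66 cm³.
28 has 2 significant figures; 97.595 has 5.
Division/multiplication keeps the fewest: 2 significant figures.
Rounded: 2.7 × 10³ cm³.

2.7 × 10³ cm³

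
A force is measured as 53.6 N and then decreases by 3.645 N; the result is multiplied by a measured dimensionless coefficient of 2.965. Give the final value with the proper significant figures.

53.6 N − 3.645 N = 49.955 N; the difference is limited to 1 decimal place (3 s.f.).
Carrying full precision, 49.955 × 2.965 = 148.116575 N; 2.965 has 4 s.f., so the result keeps min(3, 4) = 3 s.f.
Rounded to 3 significant figures: 148 N.

148 N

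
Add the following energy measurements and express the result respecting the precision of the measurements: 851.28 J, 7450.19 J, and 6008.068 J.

851.28 J + 7450.19 J + 6008.068 J = 14309.538 J.
Addition/subtraction keeps the fewest decimal places: 851.28 → 2 decimal places, 7450.19 → 2 decimal places, 6008.068 → 3 decimal places; limit is 2.
Rounded to 2 decimal places: 14309.54 J.

14309.54 J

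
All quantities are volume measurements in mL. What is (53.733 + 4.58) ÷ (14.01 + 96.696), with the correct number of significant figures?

0.5267

53.733 + 4.58 = 58.313, limited to 2 d.p. → 4 s.f.; 14.01 + 96.696 = 110.706, limited to 2 d.p. → 5 s.f.
Carrying full precision, 58.313 ÷ 110.706 = 0.52673748487…; keep min(4, 5) = 4 s.f.
Rounded to 4 significant figures: 0.5267.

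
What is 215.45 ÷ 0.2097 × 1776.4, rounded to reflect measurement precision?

1.825 × 10⁶

215.45 ÷ 0.2097 × 1776.4 = 1825109.10825…
Multiplication/division keeps the fewest significant figures: 215.45 → 5 s.f., 0.2097 → 4 s.f., 1776.4 → 5 s.f.; limit is 4.
Rounded to 4 significant figures: 1.825 × 10⁶.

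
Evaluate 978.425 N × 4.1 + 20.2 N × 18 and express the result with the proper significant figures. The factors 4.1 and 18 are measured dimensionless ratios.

978.425 × 4.1 = 4011.5425 → 4.0 × 10^3 N (2 s.f., last digit at the 10^2 place).
20.2 × 18 = 363.6 → 3.6 × 10^2 N (2 s.f., last digit at the 10^1 place).
Sum: 4375.1425 N; keep the coarser place, 10^2.
Result: 4.4 × 10^3 N.

4.4 × 10^3 N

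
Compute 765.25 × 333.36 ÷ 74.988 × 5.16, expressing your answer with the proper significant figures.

765.25 × 333.36 ÷ 74.988 × 5.16 = 17553.9459434…
Multiplication/division keeps the fewest significant figures: 765.25 → 5 s.f., 333.36 → 5 s.f., 74.988 → 5 s.f., 5.16 → 3 s.f.; limit is 3.
Rounded to 3 significant figures: 1.76 × 10⁴.

1.76 × 10⁴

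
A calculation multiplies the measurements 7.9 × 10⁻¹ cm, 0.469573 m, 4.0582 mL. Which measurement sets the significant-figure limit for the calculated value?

7.9 × 10⁻¹ cm

7.9 × 10⁻¹ cm → 2 s.f.; 0.469573 m → 6 s.f.; 4.0582 mL → 5 s.f.
The fewest is 2 significant figures, from 7.9 × 10⁻¹ cm.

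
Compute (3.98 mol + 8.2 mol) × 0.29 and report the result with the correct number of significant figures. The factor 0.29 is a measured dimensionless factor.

3.98 mol + 8.2 mol = 12.18 mol; the sum is limited to 1 decimal place (3 s.f.).
Carrying full precision, 12.18 × 0.29 = 3.5322 mol; 0.29 has 2 s.f., so the result keeps min(3, 2) = 2 s.f.
Rounded to 2 significant figures: 3.5 mol.

3.5 mol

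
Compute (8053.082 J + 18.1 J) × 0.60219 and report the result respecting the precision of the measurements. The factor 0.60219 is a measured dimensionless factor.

4860.4 J

8053.082 J + 18.1 J = 8071.182 J; the sum is limited to 1 decimal place (5 s.f.).
Carrying full precision, 8071.182 × 0.60219 = 4860.38508858 J; 0.60219 has 5 s.f., so the result keeps min(5, 5) = 5 s.f.
Rounded to 5 significant figures: 4860.4 J.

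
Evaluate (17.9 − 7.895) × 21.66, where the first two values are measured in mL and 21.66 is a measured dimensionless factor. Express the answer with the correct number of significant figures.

217 mL

17.9 mL − 7.895 mL = 10.005 mL; the difference is limited to 1 decimal place (3 s.f.).
Carrying full precision, 10.005 × 21.66 = 216.7083 mL; 21.66 has 4 s.f., so the result keeps min(3, 4) = 3 s.f.
Rounded to 3 significant figures: 217 mL.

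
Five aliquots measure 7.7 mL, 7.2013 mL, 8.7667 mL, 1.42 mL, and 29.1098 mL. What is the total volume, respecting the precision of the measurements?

54.2 mL

7.7 mL + 7.2013 mL + 8.7667 mL + 1.42 mL + 29.1098 mL = 54.1978 mL.
Addition/subtraction keeps the fewest decimal places: 7.7 → 1 decimal place, 7.2013 → 4 decimal places, 8.7667 → 4 decimal places, 1.42 → 2 decimal places, 29.1098 → 4 decimal places; limit is 1.
Rounded to 1 decimal place: 54.2 mL.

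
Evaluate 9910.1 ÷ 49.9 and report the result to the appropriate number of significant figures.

9910.1 ÷ 49.9 = 198.599198397…
Multiplication/division keeps the fewest significant figures: 9910.1 → 5 s.f., 49.9 → 3 s.f.; limit is 3.
Rounded to 3 significant figures: 199.

199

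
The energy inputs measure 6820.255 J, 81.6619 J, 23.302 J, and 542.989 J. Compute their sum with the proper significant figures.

7468.208 J

6820.255 J + 81.6619 J + 23.302 J + 542.989 J = 7468.2079 J.
Addition/subtraction keeps the fewest decimal places: 6820.255 → 3 decimal places, 81.6619 → 4 decimal places, 23.302 → 3 decimal places, 542.989 → 3 decimal places; limit is 3.
Rounded to 3 decimal places: 7468.208 J.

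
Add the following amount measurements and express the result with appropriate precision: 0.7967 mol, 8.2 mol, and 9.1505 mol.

18.1 mol

0.7967 mol + 8.2 mol + 9.1505 mol = 18.1472 mol.
Addition/subtraction keeps the fewest decimal places: 0.7967 → 4 decimal places, 8.2 → 1 decimal place, 9.1505 → 4 decimal places; limit is 1.
Rounded to 1 decimal place: 18.1 mol.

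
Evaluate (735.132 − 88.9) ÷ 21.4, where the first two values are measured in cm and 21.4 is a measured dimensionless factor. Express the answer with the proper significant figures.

30.2 cm

735.132 cm − 88.9 cm = 646.232 cm; the difference is limited to 1 decimal place (4 s.f.).
Carrying full precision, 646.232 ÷ 21.4 = 30.1977570093… cm; 21.4 has 3 s.f., so the result keeps min(4, 3) = 3 s.f.
Rounded to 3 significant figures: 30.2 cm.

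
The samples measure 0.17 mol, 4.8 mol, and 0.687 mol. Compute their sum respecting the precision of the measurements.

5.7 mol

0.17 mol + 4.8 mol + 0.687 mol = 5.657 mol.
Addition/subtraction keeps the fewest decimal places: 0.17 → 2 decimal places, 4.8 → 1 decimal place, 0.687 → 3 decimal places; limit is 1.
Rounded to 1 decimal place: 5.7 mol.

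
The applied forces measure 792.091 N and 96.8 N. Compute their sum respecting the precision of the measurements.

792.091 N + 96.8 N = 888.891 N.
Addition/subtraction keeps the fewest decimal places: 792.091 → 3 decimal places, 96.8 → 1 decimal place; limit is 1.
Rounded to 1 decimal place: 888.9 N.

888.9 N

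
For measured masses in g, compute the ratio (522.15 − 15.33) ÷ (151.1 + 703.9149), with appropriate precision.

5.928 × 10⁻¹

522.15 − 15.33 = 506.82, limited to 2 d.p. → 5 s.f.; 151.1 + 703.9149 = 855.0149, limited to 1 d.p. → 4 s.f.
Carrying full precision, 506.82 ÷ 855.0149 = 0.592761599827…; keep min(5, 4) = 4 s.f.
Rounded to 4 significant figures: 5.928 × 10⁻¹.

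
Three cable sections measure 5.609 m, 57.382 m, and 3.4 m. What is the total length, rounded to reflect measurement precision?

5.609 m + 57.382 m + 3.4 m = 66.391 m.
Addition/subtraction keeps the fewest decimal places: 5.609 → 3 decimal places, 57.382 → 3 decimal places, 3.4 → 1 decimal place; limit is 1.
Rounded to 1 decimal place: 66.4 m.

66.4 m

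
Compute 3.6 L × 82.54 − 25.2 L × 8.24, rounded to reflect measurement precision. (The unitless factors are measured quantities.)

3.6 × 82.54 = 297.144 → 3.0 × 10^2 L (2 s.f., last digit at the 10^1 place).
25.2 × 8.24 = 207.648 → 208 L (3 s.f., last digit at the 10^0 place).
Difference: 89.496 L; keep the coarser place, 10^1.
Result: 9 × 10^1 L.

9 × 10^1 L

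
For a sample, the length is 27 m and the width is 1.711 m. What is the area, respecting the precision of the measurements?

area = 27 m × 1.711 m = 46.197 m².
27 has 2 significant figures; 1.711 has 4.
Division/multiplication keeps the fewest: 2 significant figures.
Rounded: 46 m².

46 m²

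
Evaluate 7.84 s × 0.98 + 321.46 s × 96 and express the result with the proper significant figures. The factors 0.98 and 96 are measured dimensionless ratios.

7.84 × 0.98 = 7.6832 → 7.7 s (2 s.f., last digit at the 10^-1 place).
321.46 × 96 = 30860.16 → 3.1 × 10⁴ s (2 s.f., last digit at the 10^3 place).
Sum: 30867.8432 s; keep the coarser place, 10^3.
Result: 3.1 × 10⁴ s.

3.1 × 10⁴ s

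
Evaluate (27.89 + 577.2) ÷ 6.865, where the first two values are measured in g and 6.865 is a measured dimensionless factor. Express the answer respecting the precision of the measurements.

27.89 g + 577.2 g = 605.09 g; the sum is limited to 1 decimal place (4 s.f.).
Carrying full precision, 605.09 ÷ 6.865 = 88.1412964312… g; 6.865 has 4 s.f., so the result keeps min(4, 4) = 4 s.f.
Rounded to 4 significant figures: 88.14 g.

88.14 g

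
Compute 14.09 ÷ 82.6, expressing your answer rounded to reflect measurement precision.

14.09 ÷ 82.6 = 0.170581113801…
Multiplication/division keeps the fewest significant figures: 14.09 → 4 s.f., 82.6 → 3 s.f.; limit is 3.
Rounded to 3 significant figures: 0.171.

0.171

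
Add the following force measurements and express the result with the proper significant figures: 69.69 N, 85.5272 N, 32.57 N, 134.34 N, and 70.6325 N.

392.76 N

69.69 N + 85.5272 N + 32.57 N + 134.34 N + 70.6325 N = 392.7597 N.
Addition/subtraction keeps the fewest decimal places: 69.69 → 2 decimal places, 85.5272 → 4 decimal places, 32.57 → 2 decimal places, 134.34 → 2 decimal places, 70.6325 → 4 decimal places; limit is 2.
Rounded to 2 decimal places: 392.76 N.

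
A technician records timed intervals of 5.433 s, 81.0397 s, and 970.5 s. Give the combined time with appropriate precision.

5.433 s + 81.0397 s + 970.5 s = 1056.9727 s.
Addition/subtraction keeps the fewest decimal places: 5.433 → 3 decimal places, 81.0397 → 4 decimal places, 970.5 → 1 decimal place; limit is 1.
Rounded to 1 decimal place: 1057.0 s.

1057.0 s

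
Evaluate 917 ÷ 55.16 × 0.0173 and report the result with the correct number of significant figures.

0.288

917 ÷ 55.16 × 0.0173 = 0.287601522843…
Multiplication/division keeps the fewest significant figures: 917 → 3 s.f., 55.16 → 4 s.f., 0.0173 → 3 s.f.; limit is 3.
Rounded to 3 significant figures: 0.288.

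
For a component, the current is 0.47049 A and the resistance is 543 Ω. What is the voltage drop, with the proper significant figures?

255 V

voltage drop = 0.47049 A × 543 Ω = 255.47607 V.
0.47049 has 5 significant figures; 543 has 3.
Division/multiplication keeps the fewest: 3 significant figures.
Rounded: 255 V.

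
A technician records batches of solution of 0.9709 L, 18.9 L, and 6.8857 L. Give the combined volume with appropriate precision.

0.9709 L + 18.9 L + 6.8857 L = 26.7566 L.
Addition/subtraction keeps the fewest decimal places: 0.9709 → 4 decimal places, 18.9 → 1 decimal place, 6.8857 → 4 decimal places; limit is 1.
Rounded to 1 decimal place: 26.8 L.

26.8 L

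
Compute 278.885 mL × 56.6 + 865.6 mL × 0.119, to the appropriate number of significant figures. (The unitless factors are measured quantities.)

1.59 × 10^4 mL

278.885 × 56.6 = 15784.891 → 1.58 × 10^4 mL (3 s.f., last digit at the 10^2 place).
865.6 × 0.119 = 103.0064 → 103 mL (3 s.f., last digit at the 10^0 place).
Sum: 15887.8974 mL; keep the coarser place, 10^2.
Result: 1.59 × 10^4 mL.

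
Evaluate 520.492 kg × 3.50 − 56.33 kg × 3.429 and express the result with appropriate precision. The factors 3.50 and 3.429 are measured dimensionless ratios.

520.492 × 3.50 = 1821.722 → 1.82 × 10^3 kg (3 s.f., last digit at the 10^1 place).
56.33 × 3.429 = 193.15557 → 193.2 kg (4 s.f., last digit at the 10^-1 place).
Difference: 1628.56643 kg; keep the coarser place, 10^1.
Result: 1.63 × 10^3 kg.

1.63 × 10^3 kg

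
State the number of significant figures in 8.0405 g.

8.0405: zeros between nonzero digits are significant.

5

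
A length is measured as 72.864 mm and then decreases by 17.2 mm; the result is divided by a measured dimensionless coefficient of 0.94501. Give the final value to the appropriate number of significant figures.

72.864 mm − 17.2 mm = 55.664 mm; the difference is limited to 1 decimal place (3 s.f.).
Carrying full precision, 55.664 ÷ 0.94501 = 58.9030803907… mm; 0.94501 has 5 s.f., so the result keeps min(3, 5) = 3 s.f.
Rounded to 3 significant figures: 58.9 mm.

58.9 mm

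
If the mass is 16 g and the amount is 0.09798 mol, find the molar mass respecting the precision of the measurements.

1.6 × 10^2 g/mol

molar mass = 16 g ÷ 0.09798 mol = 163.298632374… g/mol.
16 has 2 significant figures; 0.09798 has 4.
Division/multiplication keeps the fewest: 2 significant figures.
Rounded: 1.6 × 10^2 g/mol.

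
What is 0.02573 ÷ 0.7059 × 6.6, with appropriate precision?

0.02573 ÷ 0.7059 × 6.6 = 0.240569485763…
Multiplication/division keeps the fewest significant figures: 0.02573 → 4 s.f., 0.7059 → 4 s.f., 6.6 → 2 s.f.; limit is 2.
Rounded to 2 significant figures: 0.24.

0.24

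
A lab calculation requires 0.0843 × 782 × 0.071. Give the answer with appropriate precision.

4.7

0.0843 × 782 × 0.071 = 4.6805046
Multiplication/division keeps the fewest significant figures: 0.0843 → 3 s.f., 782 → 3 s.f., 0.071 → 2 s.f.; limit is 2.
Rounded to 2 significant figures: 4.7.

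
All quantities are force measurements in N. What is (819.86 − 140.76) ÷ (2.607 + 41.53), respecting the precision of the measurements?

819.86 − 140.76 = 679.10, limited to 2 d.p. → 5 s.f.; 2.607 + 41.53 = 44.137, limited to 2 d.p. → 4 s.f.
Carrying full precision, 679.10 ÷ 44.137 = 15.3861839273…; keep min(5, 4) = 4 s.f.
Rounded to 4 significant figures: 15.39.

15.39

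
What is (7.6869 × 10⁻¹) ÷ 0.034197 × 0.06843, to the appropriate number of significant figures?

(7.6869 × 10⁻¹) ÷ 0.034197 × 0.06843 = 1.53818921835…
Multiplication/division keeps the fewest significant figures: 7.6869 × 10⁻¹ → 5 s.f., 0.034197 → 5 s.f., 0.06843 → 4 s.f.; limit is 4.
Rounded to 4 significant figures: 1.538.

1.538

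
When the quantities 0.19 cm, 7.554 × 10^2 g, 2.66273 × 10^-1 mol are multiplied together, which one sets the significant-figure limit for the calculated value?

0.19 cm

0.19 cm → 2 s.f.; 7.554 × 10^2 g → 4 s.f.; 2.66273 × 10^-1 mol → 6 s.f.
The fewest is 2 significant figures, from 0.19 cm.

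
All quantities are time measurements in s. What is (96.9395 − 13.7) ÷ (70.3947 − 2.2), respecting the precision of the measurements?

96.9395 − 13.7 = 83.2395, limited to 1 d.p. → 3 s.f.; 70.3947 − 2.2 = 68.1947, limited to 1 d.p. → 3 s.f.
Carrying full precision, 83.2395 ÷ 68.1947 = 1.22061538507…; keep min(3, 3) = 3 s.f.
Rounded to 3 significant figures: 1.22.

1.22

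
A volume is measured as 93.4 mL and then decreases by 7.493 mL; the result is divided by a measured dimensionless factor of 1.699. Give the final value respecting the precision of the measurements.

50.6 mL

93.4 mL − 7.493 mL = 85.907 mL; the difference is limited to 1 decimal place (3 s.f.).
Carrying full precision, 85.907 ÷ 1.699 = 50.5632725132… mL; 1.699 has 4 s.f., so the result keeps min(3, 4) = 3 s.f.
Rounded to 3 significant figures: 50.6 mL.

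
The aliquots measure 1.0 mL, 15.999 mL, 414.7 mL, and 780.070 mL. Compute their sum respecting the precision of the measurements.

1211.8 mL

1.0 mL + 15.999 mL + 414.7 mL + 780.070 mL = 1211.769 mL.
Addition/subtraction keeps the fewest decimal places: 1.0 → 1 decimal place, 15.999 → 3 decimal places, 414.7 → 1 decimal place, 780.070 → 3 decimal places; limit is 1.
Rounded to 1 decimal place: 1211.8 mL.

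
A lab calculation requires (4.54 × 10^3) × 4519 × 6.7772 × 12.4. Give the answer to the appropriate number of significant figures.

(4.54 × 10^3) × 4519 × 6.7772 × 12.4 = 1.72413068617 × 10^9…
Multiplication/division keeps the fewest significant figures: 4.54 × 10^3 → 3 s.f., 4519 → 4 s.f., 6.7772 → 5 s.f., 12.4 → 3 s.f.; limit is 3.
Rounded to 3 significant figures: 1.72 × 10^9.

1.72 × 10^9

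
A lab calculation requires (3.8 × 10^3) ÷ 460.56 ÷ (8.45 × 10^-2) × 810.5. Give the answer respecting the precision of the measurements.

(3.8 × 10^3) ÷ 460.56 ÷ (8.45 × 10^-2) × 810.5 = 79139.5707618…
Multiplication/division keeps the fewest significant figures: 3.8 × 10^3 → 2 s.f., 460.56 → 5 s.f., 8.45 × 10^-2 → 3 s.f., 810.5 → 4 s.f.; limit is 2.
Rounded to 2 significant figures: 7.9 × 10^4.

7.9 × 10^4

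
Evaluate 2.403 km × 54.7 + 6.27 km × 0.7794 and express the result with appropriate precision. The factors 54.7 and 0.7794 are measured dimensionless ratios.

136 km

2.403 × 54.7 = 131.4441 → 131 km (3 s.f., last digit at the 10^0 place).
6.27 × 0.7794 = 4.886838 → 4.89 km (3 s.f., last digit at the 10^-2 place).
Sum: 136.330938 km; keep the coarser place, 10^0.
Result: 136 km.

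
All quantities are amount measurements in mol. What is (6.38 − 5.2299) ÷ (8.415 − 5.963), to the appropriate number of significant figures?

0.469

6.38 − 5.2299 = 1.1501, limited to 2 d.p. → 3 s.f.; 8.415 − 5.963 = 2.452, limited to 3 d.p. → 4 s.f.
Carrying full precision, 1.1501 ÷ 2.452 = 0.469045676998…; keep min(3, 4) = 3 s.f.
Rounded to 3 significant figures: 0.469.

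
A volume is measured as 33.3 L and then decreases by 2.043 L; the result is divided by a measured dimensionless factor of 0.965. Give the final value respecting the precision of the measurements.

32.4 L

33.3 L − 2.043 L = 31.257 L; the difference is limited to 1 decimal place (3 s.f.).
Carrying full precision, 31.257 ÷ 0.965 = 32.3906735751… L; 0.965 has 3 s.f., so the result keeps min(3, 3) = 3 s.f.
Rounded to 3 significant figures: 32.4 L.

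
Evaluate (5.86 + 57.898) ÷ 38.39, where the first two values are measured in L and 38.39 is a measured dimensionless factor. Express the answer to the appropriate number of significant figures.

5.86 L + 57.898 L = 63.758 L; the sum is limited to 2 decimal places (4 s.f.).
Carrying full precision, 63.758 ÷ 38.39 = 1.66079708257… L; 38.39 has 4 s.f., so the result keeps min(4, 4) = 4 s.f.
Rounded to 4 significant figures: 1.661 L.

1.661 L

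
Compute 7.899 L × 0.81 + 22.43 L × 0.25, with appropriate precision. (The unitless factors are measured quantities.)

12.0 L

7.899 × 0.81 = 6.39819 → 6.4 L (2 s.f., last digit at the 10^-1 place).
22.43 × 0.25 = 5.6075 → 5.6 L (2 s.f., last digit at the 10^-1 place).
Sum: 12.00569 L; keep the coarser place, 10^-1.
Result: 12.0 L.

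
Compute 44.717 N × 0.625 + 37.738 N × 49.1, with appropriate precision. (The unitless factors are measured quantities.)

44.717 × 0.625 = 27.948125 → 27.9 N (3 s.f., last digit at the 10^-1 place).
37.738 × 49.1 = 1852.9358 → 1.85 × 10³ N (3 s.f., last digit at the 10^1 place).
Sum: 1880.883925 N; keep the coarser place, 10^1.
Result: 1.88 × 10³ N.

1.88 × 10³ N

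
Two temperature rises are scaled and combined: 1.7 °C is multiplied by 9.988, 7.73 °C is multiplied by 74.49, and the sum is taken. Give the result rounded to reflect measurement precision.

1.7 × 9.988 = 16.9796 → 17 °C (2 s.f., last digit at the 10^0 place).
7.73 × 74.49 = 575.8077 → 576 °C (3 s.f., last digit at the 10^0 place).
Sum: 592.7873 °C; keep the coarser place, 10^0.
Result: 5.93 × 10² °C.

5.93 × 10² °C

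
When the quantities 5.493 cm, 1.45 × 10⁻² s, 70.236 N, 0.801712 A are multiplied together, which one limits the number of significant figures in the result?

1.45 × 10⁻² s

5.493 cm → 4 s.f.; 1.45 × 10⁻² s → 3 s.f.; 70.236 N → 5 s.f.; 0.801712 A → 6 s.f.
The fewest is 3 significant figures, from 1.45 × 10⁻² s.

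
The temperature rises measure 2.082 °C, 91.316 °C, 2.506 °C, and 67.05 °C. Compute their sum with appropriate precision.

2.082 °C + 91.316 °C + 2.506 °C + 67.05 °C = 162.954 °C.
Addition/subtraction keeps the fewest decimal places: 2.082 → 3 decimal places, 91.316 → 3 decimal places, 2.506 → 3 decimal places, 67.05 → 2 decimal places; limit is 2.
Rounded to 2 decimal places: 162.95 °C.

162.95 °C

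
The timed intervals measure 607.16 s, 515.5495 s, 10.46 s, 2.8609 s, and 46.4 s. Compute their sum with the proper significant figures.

1182.4 s

607.16 s + 515.5495 s + 10.46 s + 2.8609 s + 46.4 s = 1182.4304 s.
Addition/subtraction keeps the fewest decimal places: 607.16 → 2 decimal places, 515.5495 → 4 decimal places, 10.46 → 2 decimal places, 2.8609 → 4 decimal places, 46.4 → 1 decimal place; limit is 1.
Rounded to 1 decimal place: 1182.4 s.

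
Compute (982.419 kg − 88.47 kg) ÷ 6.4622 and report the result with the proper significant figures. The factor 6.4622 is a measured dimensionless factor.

138.34 kg

982.419 kg − 88.47 kg = 893.949 kg; the difference is limited to 2 decimal places (5 s.f.).
Carrying full precision, 893.949 ÷ 6.4622 = 138.335087122… kg; 6.4622 has 5 s.f., so the result keeps min(5, 5) = 5 s.f.
Rounded to 5 significant figures: 138.34 kg.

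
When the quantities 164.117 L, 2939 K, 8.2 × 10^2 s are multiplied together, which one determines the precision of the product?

164.117 L → 6 s.f.; 2939 K → 4 s.f.; 8.2 × 10^2 s → 2 s.f.
The fewest is 2 significant figures, from 8.2 × 10^2 s.

8.2 × 10^2 s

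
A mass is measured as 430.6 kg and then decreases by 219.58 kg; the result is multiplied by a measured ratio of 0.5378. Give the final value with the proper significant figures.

113.5 kg

430.6 kg − 219.58 kg = 211.02 kg; the difference is limited to 1 decimal place (4 s.f.).
Carrying full precision, 211.02 × 0.5378 = 113.486556 kg; 0.5378 has 4 s.f., so the result keeps min(4, 4) = 4 s.f.
Rounded to 4 significant figures: 113.5 kg.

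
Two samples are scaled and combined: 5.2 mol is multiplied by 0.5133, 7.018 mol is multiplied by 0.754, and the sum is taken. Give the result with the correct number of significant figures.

8.0 mol

5.2 × 0.5133 = 2.66916 → 2.7 mol (2 s.f., last digit at the 10^-1 place).
7.018 × 0.754 = 5.291572 → 5.29 mol (3 s.f., last digit at the 10^-2 place).
Sum: 7.960732 mol; keep the coarser place, 10^-1.
Result: 8.0 mol.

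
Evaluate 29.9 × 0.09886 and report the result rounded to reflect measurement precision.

29.9 × 0.09886 = 2.955914
Multiplication/division keeps the fewest significant figures: 29.9 → 3 s.f., 0.09886 → 4 s.f.; limit is 3.
Rounded to 3 significant figures: 2.96.

2.96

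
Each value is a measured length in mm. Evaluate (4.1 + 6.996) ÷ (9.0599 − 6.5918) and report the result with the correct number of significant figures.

4.1 + 6.996 = 11.096, limited to 1 d.p. → 3 s.f.; 9.0599 − 6.5918 = 2.4681, limited to 4 d.p. → 5 s.f.
Carrying full precision, 11.096 ÷ 2.4681 = 4.49576597383…; keep min(3, 5) = 3 s.f.
Rounded to 3 significant figures: 4.50.

4.50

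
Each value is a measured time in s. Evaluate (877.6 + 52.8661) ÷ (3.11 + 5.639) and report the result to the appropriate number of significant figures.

877.6 + 52.8661 = 930.4661, limited to 1 d.p. → 4 s.f.; 3.11 + 5.639 = 8.749, limited to 2 d.p. → 3 s.f.
Carrying full precision, 930.4661 ÷ 8.749 = 106.351137273…; keep min(4, 3) = 3 s.f.
Rounded to 3 significant figures: 106.

106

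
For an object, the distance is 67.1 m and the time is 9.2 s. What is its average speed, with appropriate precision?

average speed = 67.1 m ÷ 9.2 s = 7.29347826087… m/s.
67.1 has 3 significant figures; 9.2 has 2.
Division/multiplication keeps the fewest: 2 significant figures.
Rounded: 7.3 m/s.

7.3 m/s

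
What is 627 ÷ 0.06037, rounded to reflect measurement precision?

627 ÷ 0.06037 = 10385.9532881…
Multiplication/division keeps the fewest significant figures: 627 → 3 s.f., 0.06037 → 4 s.f.; limit is 3.
Rounded to 3 significant figures: 1.04 × 10⁴.

1.04 × 10⁴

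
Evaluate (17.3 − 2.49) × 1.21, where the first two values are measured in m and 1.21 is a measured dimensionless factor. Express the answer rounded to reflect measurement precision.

17.9 m

17.3 m − 2.49 m = 14.81 m; the difference is limited to 1 decimal place (3 s.f.).
Carrying full precision, 14.81 × 1.21 = 17.9201 m; 1.21 has 3 s.f., so the result keeps min(3, 3) = 3 s.f.
Rounded to 3 significant figures: 17.9 m.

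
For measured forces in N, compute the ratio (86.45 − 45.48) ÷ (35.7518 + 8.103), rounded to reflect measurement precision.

86.45 − 45.48 = 40.97, limited to 2 d.p. → 4 s.f.; 35.7518 + 8.103 = 43.8548, limited to 3 d.p. → 5 s.f.
Carrying full precision, 40.97 ÷ 43.8548 = 0.934219287284…; keep min(4, 5) = 4 s.f.
Rounded to 4 significant figures: 0.9342.

0.9342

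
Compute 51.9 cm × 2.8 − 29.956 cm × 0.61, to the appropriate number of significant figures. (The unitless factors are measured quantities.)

51.9 × 2.8 = 145.32 → 1.5 × 10^2 cm (2 s.f., last digit at the 10^1 place).
29.956 × 0.61 = 18.27316 → 18 cm (2 s.f., last digit at the 10^0 place).
Difference: 127.04684 cm; keep the coarser place, 10^1.
Result: 1.3 × 10^2 cm.

1.3 × 10^2 cm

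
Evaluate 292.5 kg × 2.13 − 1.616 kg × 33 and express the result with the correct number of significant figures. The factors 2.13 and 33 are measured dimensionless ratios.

292.5 × 2.13 = 623.025 → 623 kg (3 s.f., last digit at the 10^0 place).
1.616 × 33 = 53.328 → 53 kg (2 s.f., last digit at the 10^0 place).
Difference: 569.697 kg; keep the coarser place, 10^0.
Result: 570. kg.

570. kg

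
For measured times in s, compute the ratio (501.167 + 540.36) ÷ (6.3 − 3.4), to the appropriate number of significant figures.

3.6 × 10^2

501.167 + 540.36 = 1041.527, limited to 2 d.p. → 6 s.f.; 6.3 − 3.4 = 2.9, limited to 1 d.p. → 2 s.f.
Carrying full precision, 1041.527 ÷ 2.9 = 359.147241379…; keep min(6, 2) = 2 s.f.
Rounded to 2 significant figures: 3.6 × 10^2.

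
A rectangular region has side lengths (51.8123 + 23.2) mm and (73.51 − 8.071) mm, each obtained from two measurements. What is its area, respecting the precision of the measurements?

4.91 × 10³ mm²

51.8123 + 23.2 = 75.0123, limited to 1 d.p. → 3 s.f.; 73.51 − 8.071 = 65.439, limited to 2 d.p. → 4 s.f.
Carrying full precision, 75.0123 × 65.439 = 4908.7298997; keep min(3, 4) = 3 s.f.
Rounded to 3 significant figures: 4.91 × 10³ mm².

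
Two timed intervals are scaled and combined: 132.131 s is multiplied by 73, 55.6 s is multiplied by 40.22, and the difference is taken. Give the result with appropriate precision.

7.4 × 10³ s

132.131 × 73 = 9645.563 → 9.6 × 10³ s (2 s.f., last digit at the 10^2 place).
55.6 × 40.22 = 2236.232 → 2.24 × 10³ s (3 s.f., last digit at the 10^1 place).
Difference: 7409.331 s; keep the coarser place, 10^2.
Result: 7.4 × 10³ s.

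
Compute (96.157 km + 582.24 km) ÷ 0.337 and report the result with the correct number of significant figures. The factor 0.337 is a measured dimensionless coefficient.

2.01 × 10³ km

96.157 km + 582.24 km = 678.397 km; the sum is limited to 2 decimal places (5 s.f.).
Carrying full precision, 678.397 ÷ 0.337 = 2013.04747774… km; 0.337 has 3 s.f., so the result keeps min(5, 3) = 3 s.f.
Rounded to 3 significant figures: 2.01 × 10³ km.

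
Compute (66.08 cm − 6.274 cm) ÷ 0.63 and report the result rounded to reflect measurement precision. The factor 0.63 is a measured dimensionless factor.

66.08 cm − 6.274 cm = 59.806 cm; the difference is limited to 2 decimal places (4 s.f.).
Carrying full precision, 59.806 ÷ 0.63 = 94.9301587302… cm; 0.63 has 2 s.f., so the result keeps min(4, 2) = 2 s.f.
Rounded to 2 significant figures: 95 cm.

95 cm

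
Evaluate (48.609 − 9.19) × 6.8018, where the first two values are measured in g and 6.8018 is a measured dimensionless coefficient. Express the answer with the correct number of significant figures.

48.609 g − 9.19 g = 39.419 g; the difference is limited to 2 decimal places (4 s.f.).
Carrying full precision, 39.419 × 6.8018 = 268.1201542 g; 6.8018 has 5 s.f., so the result keeps min(4, 5) = 4 s.f.
Rounded to 4 significant figures: 268.1 g.

268.1 g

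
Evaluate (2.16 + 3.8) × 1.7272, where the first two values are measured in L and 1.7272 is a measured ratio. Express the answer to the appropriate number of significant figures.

10. L

2.16 L + 3.8 L = 5.96 L; the sum is limited to 1 decimal place (2 s.f.).
Carrying full precision, 5.96 × 1.7272 = 10.294112 L; 1.7272 has 5 s.f., so the result keeps min(2, 5) = 2 s.f.
Rounded to 2 significant figures: 10. L.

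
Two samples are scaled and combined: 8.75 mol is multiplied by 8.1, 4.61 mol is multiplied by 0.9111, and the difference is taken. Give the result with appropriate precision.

8.75 × 8.1 = 70.875 → 71 mol (2 s.f., last digit at the 10^0 place).
4.61 × 0.9111 = 4.200171 → 4.20 mol (3 s.f., last digit at the 10^-2 place).
Difference: 66.674829 mol; keep the coarser place, 10^0.
Result: 67 mol.

67 mol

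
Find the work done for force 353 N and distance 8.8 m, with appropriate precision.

work done = 353 N × 8.8 m = 3106.4 J.
353 has 3 significant figures; 8.8 has 2.
Division/multiplication keeps the fewest: 2 significant figures.
Rounded: 3.1 × 10^3 J.

3.1 × 10^3 J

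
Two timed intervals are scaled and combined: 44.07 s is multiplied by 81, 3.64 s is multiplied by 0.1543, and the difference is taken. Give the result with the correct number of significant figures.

44.07 × 81 = 3569.67 → 3.6 × 10³ s (2 s.f., last digit at the 10^2 place).
3.64 × 0.1543 = 0.561652 → 0.562 s (3 s.f., last digit at the 10^-3 place).
Difference: 3569.108348 s; keep the coarser place, 10^2.
Result: 3.6 × 10³ s.

3.6 × 10³ s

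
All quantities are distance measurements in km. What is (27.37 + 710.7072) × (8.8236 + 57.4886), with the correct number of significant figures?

48944 km²

27.37 + 710.7072 = 738.0772, limited to 2 d.p. → 5 s.f.; 8.8236 + 57.4886 = 66.3122, limited to 4 d.p. → 6 s.f.
Carrying full precision, 738.0772 × 66.3122 = 48943.5229018…; keep min(5, 6) = 5 s.f.
Rounded to 5 significant figures: 48944 km².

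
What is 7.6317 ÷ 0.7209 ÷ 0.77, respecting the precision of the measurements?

7.6317 ÷ 0.7209 ÷ 0.77 = 13.7485070069…
Multiplication/division keeps the fewest significant figures: 7.6317 → 5 s.f., 0.7209 → 4 s.f., 0.77 → 2 s.f.; limit is 2.
Rounded to 2 significant figures: 14.

14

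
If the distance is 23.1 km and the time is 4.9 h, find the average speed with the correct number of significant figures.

4.7 km/h

average speed = 23.1 km ÷ 4.9 h = 4.71428571429… km/h.
23.1 has 3 significant figures; 4.9 has 2.
Division/multiplication keeps the fewest: 2 significant figures.
Rounded: 4.7 km/h.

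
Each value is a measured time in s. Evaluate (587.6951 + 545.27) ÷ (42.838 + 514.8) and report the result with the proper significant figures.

2.032

587.6951 + 545.27 = 1132.9651, limited to 2 d.p. → 6 s.f.; 42.838 + 514.8 = 557.638, limited to 1 d.p. → 4 s.f.
Carrying full precision, 1132.9651 ÷ 557.638 = 2.03172147522…; keep min(6, 4) = 4 s.f.
Rounded to 4 significant figures: 2.032.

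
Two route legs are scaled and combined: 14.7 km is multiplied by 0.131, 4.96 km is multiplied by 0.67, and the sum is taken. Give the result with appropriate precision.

14.7 × 0.131 = 1.9257 → 1.93 km (3 s.f., last digit at the 10^-2 place).
4.96 × 0.67 = 3.3232 → 3.3 km (2 s.f., last digit at the 10^-1 place).
Sum: 5.2489 km; keep the coarser place, 10^-1.
Result: 5.2 km.

5.2 km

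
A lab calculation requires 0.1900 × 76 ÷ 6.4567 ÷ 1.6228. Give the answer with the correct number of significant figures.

0.1900 × 76 ÷ 6.4567 ÷ 1.6228 = 1.37813444033…
Multiplication/division keeps the fewest significant figures: 0.1900 → 4 s.f., 76 → 2 s.f., 6.4567 → 5 s.f., 1.6228 → 5 s.f.; limit is 2.
Rounded to 2 significant figures: 1.4.

1.4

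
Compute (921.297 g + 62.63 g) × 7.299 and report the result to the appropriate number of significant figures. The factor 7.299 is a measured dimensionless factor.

921.297 g + 62.63 g = 983.927 g; the sum is limited to 2 decimal places (5 s.f.).
Carrying full precision, 983.927 × 7.299 = 7181.683173 g; 7.299 has 4 s.f., so the result keeps min(5, 4) = 4 s.f.
Rounded to 4 significant figures: 7182 g.

7182 g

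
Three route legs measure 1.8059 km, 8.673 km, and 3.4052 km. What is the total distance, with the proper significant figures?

1.8059 km + 8.673 km + 3.4052 km = 13.8841 km.
Addition/subtraction keeps the fewest decimal places: 1.8059 → 4 decimal places, 8.673 → 3 decimal places, 3.4052 → 4 decimal places; limit is 3.
Rounded to 3 decimal places: 13.884 km.

13.884 km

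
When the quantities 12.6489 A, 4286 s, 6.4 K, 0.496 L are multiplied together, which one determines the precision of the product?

12.6489 A → 6 s.f.; 4286 s → 4 s.f.; 6.4 K → 2 s.f.; 0.496 L → 3 s.f.
The fewest is 2 significant figures, from 6.4 K.

6.4 K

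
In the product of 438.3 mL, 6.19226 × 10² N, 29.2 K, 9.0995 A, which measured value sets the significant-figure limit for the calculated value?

29.2 K

438.3 mL → 4 s.f.; 6.19226 × 10² N → 6 s.f.; 29.2 K → 3 s.f.; 9.0995 A → 5 s.f.
The fewest is 3 significant figures, from 29.2 K.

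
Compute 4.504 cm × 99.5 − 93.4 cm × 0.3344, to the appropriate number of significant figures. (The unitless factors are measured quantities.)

4.504 × 99.5 = 448.148 → 448 cm (3 s.f., last digit at the 10^0 place).
93.4 × 0.3344 = 31.23296 → 31.2 cm (3 s.f., last digit at the 10^-1 place).
Difference: 416.91504 cm; keep the coarser place, 10^0.
Result: 417 cm.

417 cm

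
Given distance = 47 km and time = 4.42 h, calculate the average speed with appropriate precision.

average speed = 47 km ÷ 4.42 h = 10.6334841629… km/h.
47 has 2 significant figures; 4.42 has 3.
Division/multiplication keeps the fewest: 2 significant figures.
Rounded: 11 km/h.

11 km/h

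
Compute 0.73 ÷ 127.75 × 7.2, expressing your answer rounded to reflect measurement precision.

0.041

0.73 ÷ 127.75 × 7.2 = 0.0411428571429…
Multiplication/division keeps the fewest significant figures: 0.73 → 2 s.f., 127.75 → 5 s.f., 7.2 → 2 s.f.; limit is 2.
Rounded to 2 significant figures: 0.041.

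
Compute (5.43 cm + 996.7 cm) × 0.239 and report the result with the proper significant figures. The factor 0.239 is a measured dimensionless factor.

5.43 cm + 996.7 cm = 1002.13 cm; the sum is limited to 1 decimal place (5 s.f.).
Carrying full precision, 1002.13 × 0.239 = 239.50907 cm; 0.239 has 3 s.f., so the result keeps min(5, 3) = 3 s.f.
Rounded to 3 significant figures: 2.40 × 10² cm.

2.40 × 10² cm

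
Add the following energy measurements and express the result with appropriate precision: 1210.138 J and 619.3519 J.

1829.490 J

1210.138 J + 619.3519 J = 1829.4899 J.
Addition/subtraction keeps the fewest decimal places: 1210.138 → 3 decimal places, 619.3519 → 4 decimal places; limit is 3.
Rounded to 3 decimal places: 1829.490 J.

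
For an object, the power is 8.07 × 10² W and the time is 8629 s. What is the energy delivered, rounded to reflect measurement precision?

6.96 × 10⁶ J

energy delivered = 8.07 × 10² W × 8629 s = 6963603 J.
8.07 × 10² has 3 significant figures; 8629 has 4.
Division/multiplication keeps the fewest: 3 significant figures.
Rounded: 6.96 × 10⁶ J.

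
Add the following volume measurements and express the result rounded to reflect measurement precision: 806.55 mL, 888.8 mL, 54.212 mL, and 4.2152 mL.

1753.8 mL

806.55 mL + 888.8 mL + 54.212 mL + 4.2152 mL = 1753.7772 mL.
Addition/subtraction keeps the fewest decimal places: 806.55 → 2 decimal places, 888.8 → 1 decimal place, 54.212 → 3 decimal places, 4.2152 → 4 decimal places; limit is 1.
Rounded to 1 decimal place: 1753.8 mL.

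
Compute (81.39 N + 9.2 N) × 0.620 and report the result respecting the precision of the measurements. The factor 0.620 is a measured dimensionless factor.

81.39 N + 9.2 N = 90.59 N; the sum is limited to 1 decimal place (3 s.f.).
Carrying full precision, 90.59 × 0.620 = 56.1658 N; 0.620 has 3 s.f., so the result keeps min(3, 3) = 3 s.f.
Rounded to 3 significant figures: 56.2 N.

56.2 N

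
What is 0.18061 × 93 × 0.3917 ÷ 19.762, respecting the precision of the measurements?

0.18061 × 93 × 0.3917 ÷ 19.762 = 0.332925773758…
Multiplication/division keeps the fewest significant figures: 0.18061 → 5 s.f., 93 → 2 s.f., 0.3917 → 4 s.f., 19.762 → 5 s.f.; limit is 2.
Rounded to 2 significant figures: 0.33.

0.33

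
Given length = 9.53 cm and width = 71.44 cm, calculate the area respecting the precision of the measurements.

area = 9.53 cm × 71.44 cm = 680.8232 cm².
9.53 has 3 significant figures; 71.44 has 4.
Division/multiplication keeps the fewest: 3 significant figures.
Rounded: 681 cm².

681 cm²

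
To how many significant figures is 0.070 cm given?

2

0.070: leading zeros are not significant; trailing zeros after a decimal point are significant.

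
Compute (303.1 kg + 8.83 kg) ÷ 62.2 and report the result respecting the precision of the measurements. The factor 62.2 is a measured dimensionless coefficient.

303.1 kg + 8.83 kg = 311.93 kg; the sum is limited to 1 decimal place (4 s.f.).
Carrying full precision, 311.93 ÷ 62.2 = 5.01495176849… kg; 62.2 has 3 s.f., so the result keeps min(4, 3) = 3 s.f.
Rounded to 3 significant figures: 5.01 kg.

5.01 kg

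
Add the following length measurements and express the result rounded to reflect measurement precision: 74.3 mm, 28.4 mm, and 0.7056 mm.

74.3 mm + 28.4 mm + 0.7056 mm = 103.4056 mm.
Addition/subtraction keeps the fewest decimal places: 74.3 → 1 decimal place, 28.4 → 1 decimal place, 0.7056 → 4 decimal places; limit is 1.
Rounded to 1 decimal place: 103.4 mm.

103.4 mm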